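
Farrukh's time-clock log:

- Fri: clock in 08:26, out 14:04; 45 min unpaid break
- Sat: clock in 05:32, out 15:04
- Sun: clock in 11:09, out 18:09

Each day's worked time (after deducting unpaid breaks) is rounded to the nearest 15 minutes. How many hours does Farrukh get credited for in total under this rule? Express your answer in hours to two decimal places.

21.50 hours

Fri: 08:26–14:04 = 5 h 38 min − 45 min = 4 h 53 min → rounds to 5 h 0 min
Sat: 05:32–15:04 = 9 h 32 min → rounds to 9 h 30 min
Sun: 11:09–18:09 = 7 h 0 min → rounds to 7 h 0 min
Total credited: 21 h 30 min.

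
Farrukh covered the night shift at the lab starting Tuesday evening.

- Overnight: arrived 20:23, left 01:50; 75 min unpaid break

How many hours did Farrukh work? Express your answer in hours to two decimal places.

Overnight: 20:23 → midnight = 3 h 37 min; midnight → 01:50 = 1 h 50 min; span 5 h 27 min; less 75 min break → 4 h 12 min

4.20 hours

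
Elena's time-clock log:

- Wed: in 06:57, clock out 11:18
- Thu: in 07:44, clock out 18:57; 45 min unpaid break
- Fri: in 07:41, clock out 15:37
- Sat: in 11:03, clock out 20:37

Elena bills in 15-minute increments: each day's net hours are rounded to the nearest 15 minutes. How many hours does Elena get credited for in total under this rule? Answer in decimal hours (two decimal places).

Wed: 06:57–11:18 = 4 h 21 min → rounds to 4 h 15 min
Thu: 07:44–18:57 = 11 h 13 min − 45 min = 10 h 28 min → rounds to 10 h 30 min
Fri: 07:41–15:37 = 7 h 56 min → rounds to 8 h 0 min
Sat: 11:03–20:37 = 9 h 34 min → rounds to 9 h 30 min
Total credited: 32 h 15 min.

32.25 hours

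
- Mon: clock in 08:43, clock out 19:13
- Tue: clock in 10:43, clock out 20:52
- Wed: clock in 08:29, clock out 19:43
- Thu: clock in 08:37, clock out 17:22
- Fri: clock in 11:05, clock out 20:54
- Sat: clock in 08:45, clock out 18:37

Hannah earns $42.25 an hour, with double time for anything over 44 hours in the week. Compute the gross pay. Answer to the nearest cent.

Mon: 08:43–19:13 = 10 h 30 min
Tue: 10:43–20:52 = 10 h 9 min
Wed: 08:29–19:43 = 11 h 14 min
Thu: 08:37–17:22 = 8 h 45 min
Fri: 11:05–20:54 = 9 h 49 min
Sat: 08:45–18:37 = 9 h 52 min
Total worked: 60 h 19 min = 3619 min.
Regular 44 h 0 min = 2640 min at $42.25/h; overtime 16 h 19 min = 979 min at $84.50/h.
Pay = (2640 × $42.25 + 979 × $84.50) ÷ 60 = $3237.76.

$3237.76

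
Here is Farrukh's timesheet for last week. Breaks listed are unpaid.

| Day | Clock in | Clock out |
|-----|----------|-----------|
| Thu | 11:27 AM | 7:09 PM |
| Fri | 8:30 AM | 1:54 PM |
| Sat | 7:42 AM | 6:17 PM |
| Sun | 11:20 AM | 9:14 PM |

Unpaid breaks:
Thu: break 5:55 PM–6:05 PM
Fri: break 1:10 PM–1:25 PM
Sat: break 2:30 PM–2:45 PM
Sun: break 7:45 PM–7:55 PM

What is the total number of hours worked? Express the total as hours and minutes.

Thu: 11:27 AM–7:09 PM = 7 h 42 min; less 10 min break → 7 h 32 min
Fri: 8:30 AM–1:54 PM = 5 h 24 min; less 15 min break → 5 h 9 min
Sat: 7:42 AM–6:17 PM = 10 h 35 min; less 15 min break → 10 h 20 min
Sun: 11:20 AM–9:14 PM = 9 h 54 min; less 10 min break → 9 h 44 min
Total: 7 h 32 min + 5 h 9 min + 10 h 20 min + 9 h 44 min = 32 h 45 min.

32 h 45 min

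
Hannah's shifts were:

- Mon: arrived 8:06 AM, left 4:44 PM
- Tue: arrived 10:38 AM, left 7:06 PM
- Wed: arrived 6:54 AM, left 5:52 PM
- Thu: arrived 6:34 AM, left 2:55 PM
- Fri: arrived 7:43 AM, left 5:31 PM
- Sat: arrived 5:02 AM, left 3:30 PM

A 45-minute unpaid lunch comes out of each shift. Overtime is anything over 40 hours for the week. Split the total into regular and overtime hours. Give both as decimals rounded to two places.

Regular 40.00 hours, overtime 12.18 hours

Mon: 8:06 AM–4:44 PM = 8 h 38 min; less 45 min break → 7 h 53 min
Tue: 10:38 AM–7:06 PM = 8 h 28 min; less 45 min break → 7 h 43 min
Wed: 6:54 AM–5:52 PM = 10 h 58 min; less 45 min break → 10 h 13 min
Thu: 6:34 AM–2:55 PM = 8 h 21 min; less 45 min break → 7 h 36 min
Fri: 7:43 AM–5:31 PM = 9 h 48 min; less 45 min break → 9 h 3 min
Sat: 5:02 AM–3:30 PM = 10 h 28 min; less 45 min break → 9 h 43 min
Total worked: 52 h 11 min = 52.18 h.
Threshold 40 h → overtime 12 h 11 min, regular 40 h 0 min.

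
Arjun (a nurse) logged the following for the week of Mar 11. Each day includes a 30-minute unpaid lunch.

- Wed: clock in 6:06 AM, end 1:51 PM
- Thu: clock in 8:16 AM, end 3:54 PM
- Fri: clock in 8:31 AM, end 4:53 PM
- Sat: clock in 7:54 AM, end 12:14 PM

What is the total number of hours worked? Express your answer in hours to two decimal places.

26.08 hours

Wed: 6:06 AM–1:51 PM = 7 h 45 min; less 30 min break → 7 h 15 min
Thu: 8:16 AM–3:54 PM = 7 h 38 min; less 30 min break → 7 h 8 min
Fri: 8:31 AM–4:53 PM = 8 h 22 min; less 30 min break → 7 h 52 min
Sat: 7:54 AM–12:14 PM = 4 h 20 min; less 30 min break → 3 h 50 min
Total: 7 h 15 min + 7 h 8 min + 7 h 52 min + 3 h 50 min = 26 h 5 min.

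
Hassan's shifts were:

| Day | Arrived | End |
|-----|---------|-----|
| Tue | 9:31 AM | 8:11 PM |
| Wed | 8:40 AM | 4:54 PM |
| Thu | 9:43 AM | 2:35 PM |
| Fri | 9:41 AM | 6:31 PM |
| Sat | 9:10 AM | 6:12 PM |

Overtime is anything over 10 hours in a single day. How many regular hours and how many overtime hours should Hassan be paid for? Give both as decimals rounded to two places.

Regular 40.97 hours, overtime 0.67 hours

Tue: 9:31 AM–8:11 PM = 10 h 40 min
Wed: 8:40 AM–4:54 PM = 8 h 14 min
Thu: 9:43 AM–2:35 PM = 4 h 52 min
Fri: 9:41 AM–6:31 PM = 8 h 50 min
Sat: 9:10 AM–6:12 PM = 9 h 2 min
Tue reg 10 h 0 min / OT 0 h 40 min; Wed reg 8 h 14 min / OT 0 h 0 min; Thu reg 4 h 52 min / OT 0 h 0 min; Fri reg 8 h 50 min / OT 0 h 0 min; Sat reg 9 h 2 min / OT 0 h 0 min.
Totals: regular 40 h 58 min, overtime 0 h 40 min.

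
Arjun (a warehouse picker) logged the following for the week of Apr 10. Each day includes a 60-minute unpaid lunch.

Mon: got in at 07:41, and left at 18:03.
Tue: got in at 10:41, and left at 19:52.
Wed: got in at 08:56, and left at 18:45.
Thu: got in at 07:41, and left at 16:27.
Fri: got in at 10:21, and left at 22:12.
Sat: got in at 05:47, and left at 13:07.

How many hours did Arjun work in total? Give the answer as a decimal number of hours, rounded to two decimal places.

Mon: 07:41–18:03 = 10 h 22 min; less 60 min break → 9 h 22 min
Tue: 10:41–19:52 = 9 h 11 min; less 60 min break → 8 h 11 min
Wed: 08:56–18:45 = 9 h 49 min; less 60 min break → 8 h 49 min
Thu: 07:41–16:27 = 8 h 46 min; less 60 min break → 7 h 46 min
Fri: 10:21–22:12 = 11 h 51 min; less 60 min break → 10 h 51 min
Sat: 05:47–13:07 = 7 h 20 min; less 60 min break → 6 h 20 min
Total: 9 h 22 min + 8 h 11 min + 8 h 49 min + 7 h 46 min + 10 h 51 min + 6 h 20 min = 51 h 19 min.

51.32 hours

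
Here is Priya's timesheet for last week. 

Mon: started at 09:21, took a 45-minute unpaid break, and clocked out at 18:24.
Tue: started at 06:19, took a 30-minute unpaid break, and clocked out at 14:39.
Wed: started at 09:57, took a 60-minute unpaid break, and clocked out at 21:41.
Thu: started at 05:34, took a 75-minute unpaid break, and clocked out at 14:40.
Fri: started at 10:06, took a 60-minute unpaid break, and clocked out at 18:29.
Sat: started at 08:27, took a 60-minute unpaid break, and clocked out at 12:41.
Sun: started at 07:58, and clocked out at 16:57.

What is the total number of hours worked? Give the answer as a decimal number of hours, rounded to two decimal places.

Mon: 09:21–18:24 = 9 h 3 min; less 45 min break → 8 h 18 min
Tue: 06:19–14:39 = 8 h 20 min; less 30 min break → 7 h 50 min
Wed: 09:57–21:41 = 11 h 44 min; less 60 min break → 10 h 44 min
Thu: 05:34–14:40 = 9 h 6 min; less 75 min break → 7 h 51 min
Fri: 10:06–18:29 = 8 h 23 min; less 60 min break → 7 h 23 min
Sat: 08:27–12:41 = 4 h 14 min; less 60 min break → 3 h 14 min
Sun: 07:58–16:57 = 8 h 59 min
Total: 8 h 18 min + 7 h 50 min + 10 h 44 min + 7 h 51 min + 7 h 23 min + 3 h 14 min + 8 h 59 min = 54 h 19 min.

54.32 hours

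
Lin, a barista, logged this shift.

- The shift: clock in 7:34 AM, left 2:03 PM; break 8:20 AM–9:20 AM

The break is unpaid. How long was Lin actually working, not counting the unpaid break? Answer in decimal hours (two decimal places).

5.48 hours

The shift: 7:34 AM–2:03 PM = 6 h 29 min; less 60 min break → 5 h 29 min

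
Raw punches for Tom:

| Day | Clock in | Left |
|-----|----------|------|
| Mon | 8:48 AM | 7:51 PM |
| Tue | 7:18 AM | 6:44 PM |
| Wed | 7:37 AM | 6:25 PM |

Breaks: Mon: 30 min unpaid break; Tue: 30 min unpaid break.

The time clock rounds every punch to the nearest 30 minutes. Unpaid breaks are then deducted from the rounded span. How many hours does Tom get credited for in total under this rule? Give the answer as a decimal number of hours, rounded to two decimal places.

Mon: in 8:48 AM→9:00 AM, out 7:51 PM→8:00 PM; 11 h 0 min − 30 min = 10 h 30 min
Tue: in 7:18 AM→7:30 AM, out 6:44 PM→6:30 PM; 11 h 0 min − 30 min = 10 h 30 min
Wed: in 7:37 AM→7:30 AM, out 6:25 PM→6:30 PM; 11 h 0 min
Total credited: 32 h 0 min.

32.00 hours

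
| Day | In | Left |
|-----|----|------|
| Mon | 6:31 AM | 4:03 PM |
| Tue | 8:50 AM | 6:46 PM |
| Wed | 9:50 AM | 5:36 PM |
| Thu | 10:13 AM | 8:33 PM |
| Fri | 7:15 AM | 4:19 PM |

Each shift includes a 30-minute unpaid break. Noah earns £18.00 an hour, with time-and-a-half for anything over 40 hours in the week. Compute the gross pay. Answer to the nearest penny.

£831.60

Mon: 6:31 AM–4:03 PM = 9 h 32 min; less 30 min break → 9 h 2 min
Tue: 8:50 AM–6:46 PM = 9 h 56 min; less 30 min break → 9 h 26 min
Wed: 9:50 AM–5:36 PM = 7 h 46 min; less 30 min break → 7 h 16 min
Thu: 10:13 AM–8:33 PM = 10 h 20 min; less 30 min break → 9 h 50 min
Fri: 7:15 AM–4:19 PM = 9 h 4 min; less 30 min break → 8 h 34 min
Total worked: 44 h 8 min = 2648 min.
Regular 40 h 0 min = 2400 min at £18.00/h; overtime 4 h 8 min = 248 min at £27.00/h.
Pay = (2400 × £18.00 + 248 × £27.00) ÷ 60 = £831.60.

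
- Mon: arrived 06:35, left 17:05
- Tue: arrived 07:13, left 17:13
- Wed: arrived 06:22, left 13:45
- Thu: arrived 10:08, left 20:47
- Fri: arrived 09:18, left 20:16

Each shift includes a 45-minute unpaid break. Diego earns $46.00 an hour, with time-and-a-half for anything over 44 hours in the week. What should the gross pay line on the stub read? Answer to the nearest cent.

$2144.75

Mon: 06:35–17:05 = 10 h 30 min; less 45 min break → 9 h 45 min
Tue: 07:13–17:13 = 10 h 0 min; less 45 min break → 9 h 15 min
Wed: 06:22–13:45 = 7 h 23 min; less 45 min break → 6 h 38 min
Thu: 10:08–20:47 = 10 h 39 min; less 45 min break → 9 h 54 min
Fri: 09:18–20:16 = 10 h 58 min; less 45 min break → 10 h 13 min
Total worked: 45 h 45 min = 2745 min.
Regular 44 h 0 min = 2640 min at $46.00/h; overtime 1 h 45 min = 105 min at $69.00/h.
Pay = (2640 × $46.00 + 105 × $69.00) ÷ 60 = $2144.75.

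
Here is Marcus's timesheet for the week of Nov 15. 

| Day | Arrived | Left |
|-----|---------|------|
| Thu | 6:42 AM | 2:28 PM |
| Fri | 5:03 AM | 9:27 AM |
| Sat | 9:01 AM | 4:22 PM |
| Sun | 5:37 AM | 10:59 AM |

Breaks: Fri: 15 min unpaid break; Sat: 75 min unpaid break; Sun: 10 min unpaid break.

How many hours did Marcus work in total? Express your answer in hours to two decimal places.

23.22 hours

Thu: 6:42 AM–2:28 PM = 7 h 46 min
Fri: 5:03 AM–9:27 AM = 4 h 24 min; less 15 min break → 4 h 9 min
Sat: 9:01 AM–4:22 PM = 7 h 21 min; less 75 min break → 6 h 6 min
Sun: 5:37 AM–10:59 AM = 5 h 22 min; less 10 min break → 5 h 12 min
Total: 7 h 46 min + 4 h 9 min + 6 h 6 min + 5 h 12 min = 23 h 13 min.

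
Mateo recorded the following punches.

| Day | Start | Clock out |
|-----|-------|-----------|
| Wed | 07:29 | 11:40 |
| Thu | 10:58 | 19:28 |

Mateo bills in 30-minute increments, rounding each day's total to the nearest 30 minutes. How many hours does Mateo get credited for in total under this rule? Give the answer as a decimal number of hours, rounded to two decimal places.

12.50 hours

Wed: 07:29–11:40 = 4 h 11 min → rounds to 4 h 0 min
Thu: 10:58–19:28 = 8 h 30 min → rounds to 8 h 30 min
Total credited: 12 h 30 min.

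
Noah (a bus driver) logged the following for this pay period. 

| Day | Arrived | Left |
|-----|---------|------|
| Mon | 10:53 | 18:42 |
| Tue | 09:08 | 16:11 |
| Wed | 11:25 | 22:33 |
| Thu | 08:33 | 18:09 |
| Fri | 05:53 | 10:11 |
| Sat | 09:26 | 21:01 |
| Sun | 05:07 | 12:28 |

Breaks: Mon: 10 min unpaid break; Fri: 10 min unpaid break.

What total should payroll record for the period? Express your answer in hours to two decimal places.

58.50 hours

Mon: 10:53–18:42 = 7 h 49 min; less 10 min break → 7 h 39 min
Tue: 09:08–16:11 = 7 h 3 min
Wed: 11:25–22:33 = 11 h 8 min
Thu: 08:33–18:09 = 9 h 36 min
Fri: 05:53–10:11 = 4 h 18 min; less 10 min break → 4 h 8 min
Sat: 09:26–21:01 = 11 h 35 min
Sun: 05:07–12:28 = 7 h 21 min
Total: 7 h 39 min + 7 h 3 min + 11 h 8 min + 9 h 36 min + 4 h 8 min + 11 h 35 min + 7 h 21 min = 58 h 30 min.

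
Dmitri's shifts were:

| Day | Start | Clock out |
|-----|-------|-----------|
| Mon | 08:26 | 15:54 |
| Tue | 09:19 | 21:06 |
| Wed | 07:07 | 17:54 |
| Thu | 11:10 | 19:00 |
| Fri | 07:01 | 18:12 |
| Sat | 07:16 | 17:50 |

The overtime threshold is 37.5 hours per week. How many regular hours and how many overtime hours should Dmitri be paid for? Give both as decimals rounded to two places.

Mon: 08:26–15:54 = 7 h 28 min
Tue: 09:19–21:06 = 11 h 47 min
Wed: 07:07–17:54 = 10 h 47 min
Thu: 11:10–19:00 = 7 h 50 min
Fri: 07:01–18:12 = 11 h 11 min
Sat: 07:16–17:50 = 10 h 34 min
Total worked: 59 h 37 min = 59.62 h.
Threshold 37.5 h → overtime 22 h 7 min, regular 37 h 30 min.

Regular 37.50 hours, overtime 22.12 hours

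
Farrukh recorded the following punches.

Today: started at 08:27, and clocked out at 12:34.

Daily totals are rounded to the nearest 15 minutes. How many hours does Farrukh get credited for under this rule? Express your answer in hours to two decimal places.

Today: 08:27–12:34 = 4 h 7 min → rounds to 4 h 0 min

4.00 hours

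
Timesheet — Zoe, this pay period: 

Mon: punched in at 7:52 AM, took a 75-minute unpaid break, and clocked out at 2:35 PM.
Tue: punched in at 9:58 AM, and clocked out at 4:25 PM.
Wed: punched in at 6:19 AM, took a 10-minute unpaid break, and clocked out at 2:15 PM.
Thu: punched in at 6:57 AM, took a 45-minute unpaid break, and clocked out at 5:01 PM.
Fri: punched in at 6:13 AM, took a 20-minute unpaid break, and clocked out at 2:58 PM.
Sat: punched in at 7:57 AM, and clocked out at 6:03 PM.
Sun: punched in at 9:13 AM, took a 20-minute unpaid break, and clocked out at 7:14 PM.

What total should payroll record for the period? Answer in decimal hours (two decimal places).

57.20 hours

Mon: 7:52 AM–2:35 PM = 6 h 43 min; less 75 min break → 5 h 28 min
Tue: 9:58 AM–4:25 PM = 6 h 27 min
Wed: 6:19 AM–2:15 PM = 7 h 56 min; less 10 min break → 7 h 46 min
Thu: 6:57 AM–5:01 PM = 10 h 4 min; less 45 min break → 9 h 19 min
Fri: 6:13 AM–2:58 PM = 8 h 45 min; less 20 min break → 8 h 25 min
Sat: 7:57 AM–6:03 PM = 10 h 6 min
Sun: 9:13 AM–7:14 PM = 10 h 1 min; less 20 min break → 9 h 41 min
Total: 5 h 28 min + 6 h 27 min + 7 h 46 min + 9 h 19 min + 8 h 25 min + 10 h 6 min + 9 h 41 min = 57 h 12 min.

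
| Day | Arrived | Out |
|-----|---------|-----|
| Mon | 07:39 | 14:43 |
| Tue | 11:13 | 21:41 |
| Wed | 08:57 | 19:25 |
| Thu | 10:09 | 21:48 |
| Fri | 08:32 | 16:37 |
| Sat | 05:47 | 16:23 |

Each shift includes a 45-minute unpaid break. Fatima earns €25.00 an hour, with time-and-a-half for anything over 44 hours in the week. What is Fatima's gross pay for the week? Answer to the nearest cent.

Mon: 07:39–14:43 = 7 h 4 min; less 45 min break → 6 h 19 min
Tue: 11:13–21:41 = 10 h 28 min; less 45 min break → 9 h 43 min
Wed: 08:57–19:25 = 10 h 28 min; less 45 min break → 9 h 43 min
Thu: 10:09–21:48 = 11 h 39 min; less 45 min break → 10 h 54 min
Fri: 08:32–16:37 = 8 h 5 min; less 45 min break → 7 h 20 min
Sat: 05:47–16:23 = 10 h 36 min; less 45 min break → 9 h 51 min
Total worked: 53 h 50 min = 3230 min.
Regular 44 h 0 min = 2640 min at €25.00/h; overtime 9 h 50 min = 590 min at €37.50/h.
Pay = (2640 × €25.00 + 590 × €37.50) ÷ 60 = €1468.75.

€1468.75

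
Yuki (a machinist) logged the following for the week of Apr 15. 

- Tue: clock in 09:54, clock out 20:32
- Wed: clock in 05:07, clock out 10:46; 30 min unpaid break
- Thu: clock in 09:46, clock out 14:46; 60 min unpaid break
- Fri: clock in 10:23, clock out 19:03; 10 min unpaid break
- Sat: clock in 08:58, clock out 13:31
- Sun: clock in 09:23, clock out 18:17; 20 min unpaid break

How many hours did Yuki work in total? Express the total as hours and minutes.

41 h 24 min

Tue: 09:54–20:32 = 10 h 38 min
Wed: 05:07–10:46 = 5 h 39 min; less 30 min break → 5 h 9 min
Thu: 09:46–14:46 = 5 h 0 min; less 60 min break → 4 h 0 min
Fri: 10:23–19:03 = 8 h 40 min; less 10 min break → 8 h 30 min
Sat: 08:58–13:31 = 4 h 33 min
Sun: 09:23–18:17 = 8 h 54 min; less 20 min break → 8 h 34 min
Total: 10 h 38 min + 5 h 9 min + 4 h 0 min + 8 h 30 min + 4 h 33 min + 8 h 34 min = 41 h 24 min.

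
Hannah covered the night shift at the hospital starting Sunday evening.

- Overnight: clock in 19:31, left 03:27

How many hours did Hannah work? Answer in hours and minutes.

7 h 56 min

Overnight: 19:31 → midnight = 4 h 29 min; midnight → 03:27 = 3 h 27 min; span 7 h 56 min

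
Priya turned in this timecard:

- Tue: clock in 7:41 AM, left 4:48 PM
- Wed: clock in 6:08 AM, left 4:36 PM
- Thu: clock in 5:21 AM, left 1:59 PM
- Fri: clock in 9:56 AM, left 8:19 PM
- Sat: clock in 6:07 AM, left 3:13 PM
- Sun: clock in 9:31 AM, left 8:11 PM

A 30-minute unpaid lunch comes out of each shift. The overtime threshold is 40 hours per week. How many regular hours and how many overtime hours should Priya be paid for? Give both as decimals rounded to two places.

Regular 40.00 hours, overtime 15.37 hours

Tue: 7:41 AM–4:48 PM = 9 h 7 min; less 30 min break → 8 h 37 min
Wed: 6:08 AM–4:36 PM = 10 h 28 min; less 30 min break → 9 h 58 min
Thu: 5:21 AM–1:59 PM = 8 h 38 min; less 30 min break → 8 h 8 min
Fri: 9:56 AM–8:19 PM = 10 h 23 min; less 30 min break → 9 h 53 min
Sat: 6:07 AM–3:13 PM = 9 h 6 min; less 30 min break → 8 h 36 min
Sun: 9:31 AM–8:11 PM = 10 h 40 min; less 30 min break → 10 h 10 min
Total worked: 55 h 22 min = 55.37 h.
Threshold 40 h → overtime 15 h 22 min, regular 40 h 0 min.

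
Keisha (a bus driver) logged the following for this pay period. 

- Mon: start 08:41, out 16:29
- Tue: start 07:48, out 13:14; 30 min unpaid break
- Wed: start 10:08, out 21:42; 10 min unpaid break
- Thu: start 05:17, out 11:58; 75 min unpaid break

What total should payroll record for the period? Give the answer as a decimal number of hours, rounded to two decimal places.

Mon: 08:41–16:29 = 7 h 48 min
Tue: 07:48–13:14 = 5 h 26 min; less 30 min break → 4 h 56 min
Wed: 10:08–21:42 = 11 h 34 min; less 10 min break → 11 h 24 min
Thu: 05:17–11:58 = 6 h 41 min; less 75 min break → 5 h 26 min
Total: 7 h 48 min + 4 h 56 min + 11 h 24 min + 5 h 26 min = 29 h 34 min.

29.57 hours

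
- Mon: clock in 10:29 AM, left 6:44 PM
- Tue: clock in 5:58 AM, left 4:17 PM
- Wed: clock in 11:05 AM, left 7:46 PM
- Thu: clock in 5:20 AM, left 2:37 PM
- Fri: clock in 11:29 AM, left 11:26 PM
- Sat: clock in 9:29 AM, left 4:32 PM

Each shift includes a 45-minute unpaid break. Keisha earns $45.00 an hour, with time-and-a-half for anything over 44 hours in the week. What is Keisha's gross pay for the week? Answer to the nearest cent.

Mon: 10:29 AM–6:44 PM = 8 h 15 min; less 45 min break → 7 h 30 min
Tue: 5:58 AM–4:17 PM = 10 h 19 min; less 45 min break → 9 h 34 min
Wed: 11:05 AM–7:46 PM = 8 h 41 min; less 45 min break → 7 h 56 min
Thu: 5:20 AM–2:37 PM = 9 h 17 min; less 45 min break → 8 h 32 min
Fri: 11:29 AM–11:26 PM = 11 h 57 min; less 45 min break → 11 h 12 min
Sat: 9:29 AM–4:32 PM = 7 h 3 min; less 45 min break → 6 h 18 min
Total worked: 51 h 2 min = 3062 min.
Regular 44 h 0 min = 2640 min at $45.00/h; overtime 7 h 2 min = 422 min at $67.50/h.
Pay = (2640 × $45.00 + 422 × $67.50) ÷ 60 = $2454.75.

$2454.75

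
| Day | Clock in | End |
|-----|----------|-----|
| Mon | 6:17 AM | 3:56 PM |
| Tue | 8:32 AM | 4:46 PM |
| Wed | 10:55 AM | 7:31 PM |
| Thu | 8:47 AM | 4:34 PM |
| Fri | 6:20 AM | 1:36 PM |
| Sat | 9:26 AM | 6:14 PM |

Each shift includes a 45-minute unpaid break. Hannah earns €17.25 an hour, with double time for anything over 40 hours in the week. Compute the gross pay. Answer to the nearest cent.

€891.25

Mon: 6:17 AM–3:56 PM = 9 h 39 min; less 45 min break → 8 h 54 min
Tue: 8:32 AM–4:46 PM = 8 h 14 min; less 45 min break → 7 h 29 min
Wed: 10:55 AM–7:31 PM = 8 h 36 min; less 45 min break → 7 h 51 min
Thu: 8:47 AM–4:34 PM = 7 h 47 min; less 45 min break → 7 h 2 min
Fri: 6:20 AM–1:36 PM = 7 h 16 min; less 45 min break → 6 h 31 min
Sat: 9:26 AM–6:14 PM = 8 h 48 min; less 45 min break → 8 h 3 min
Total worked: 45 h 50 min = 2750 min.
Regular 40 h 0 min = 2400 min at €17.25/h; overtime 5 h 50 min = 350 min at €34.50/h.
Pay = (2400 × €17.25 + 350 × €34.50) ÷ 60 = €891.25.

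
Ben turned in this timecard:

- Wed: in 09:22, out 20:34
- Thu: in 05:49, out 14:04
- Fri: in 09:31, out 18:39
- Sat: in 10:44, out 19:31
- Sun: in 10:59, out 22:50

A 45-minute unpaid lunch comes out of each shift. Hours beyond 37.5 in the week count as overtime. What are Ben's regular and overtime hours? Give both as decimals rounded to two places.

Wed: 09:22–20:34 = 11 h 12 min; less 45 min break → 10 h 27 min
Thu: 05:49–14:04 = 8 h 15 min; less 45 min break → 7 h 30 min
Fri: 09:31–18:39 = 9 h 8 min; less 45 min break → 8 h 23 min
Sat: 10:44–19:31 = 8 h 47 min; less 45 min break → 8 h 2 min
Sun: 10:59–22:50 = 11 h 51 min; less 45 min break → 11 h 6 min
Total worked: 45 h 28 min = 45.47 h.
Threshold 37.5 h → overtime 7 h 58 min, regular 37 h 30 min.

Regular 37.50 hours, overtime 7.97 hours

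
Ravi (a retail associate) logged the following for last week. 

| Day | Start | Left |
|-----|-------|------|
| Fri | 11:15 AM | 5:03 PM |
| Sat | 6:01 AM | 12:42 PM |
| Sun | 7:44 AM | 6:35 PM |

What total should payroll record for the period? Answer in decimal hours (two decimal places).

23.33 hours

Fri: 11:15 AM–5:03 PM = 5 h 48 min
Sat: 6:01 AM–12:42 PM = 6 h 41 min
Sun: 7:44 AM–6:35 PM = 10 h 51 min
Total: 5 h 48 min + 6 h 41 min + 10 h 51 min = 23 h 20 min.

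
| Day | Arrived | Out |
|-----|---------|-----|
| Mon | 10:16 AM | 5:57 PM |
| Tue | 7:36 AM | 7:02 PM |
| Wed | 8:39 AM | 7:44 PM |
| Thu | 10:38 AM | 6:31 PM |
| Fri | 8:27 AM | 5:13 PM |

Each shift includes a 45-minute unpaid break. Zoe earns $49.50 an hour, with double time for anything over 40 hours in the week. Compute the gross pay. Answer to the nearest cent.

Mon: 10:16 AM–5:57 PM = 7 h 41 min; less 45 min break → 6 h 56 min
Tue: 7:36 AM–7:02 PM = 11 h 26 min; less 45 min break → 10 h 41 min
Wed: 8:39 AM–7:44 PM = 11 h 5 min; less 45 min break → 10 h 20 min
Thu: 10:38 AM–6:31 PM = 7 h 53 min; less 45 min break → 7 h 8 min
Fri: 8:27 AM–5:13 PM = 8 h 46 min; less 45 min break → 8 h 1 min
Total worked: 43 h 6 min = 2586 min.
Regular 40 h 0 min = 2400 min at $49.50/h; overtime 3 h 6 min = 186 min at $99.00/h.
Pay = (2400 × $49.50 + 186 × $99.00) ÷ 60 = $2286.90.

$2286.90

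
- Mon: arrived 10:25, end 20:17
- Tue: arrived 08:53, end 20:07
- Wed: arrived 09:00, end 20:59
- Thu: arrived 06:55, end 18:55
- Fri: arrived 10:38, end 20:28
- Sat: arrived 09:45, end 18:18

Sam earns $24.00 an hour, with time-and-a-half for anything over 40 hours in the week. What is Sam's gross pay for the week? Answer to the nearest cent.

Mon: 10:25–20:17 = 9 h 52 min
Tue: 08:53–20:07 = 11 h 14 min
Wed: 09:00–20:59 = 11 h 59 min
Thu: 06:55–18:55 = 12 h 0 min
Fri: 10:38–20:28 = 9 h 50 min
Sat: 09:45–18:18 = 8 h 33 min
Total worked: 63 h 28 min = 3808 min.
Regular 40 h 0 min = 2400 min at $24.00/h; overtime 23 h 28 min = 1408 min at $36.00/h.
Pay = (2400 × $24.00 + 1408 × $36.00) ÷ 60 = $1804.80.

$1804.80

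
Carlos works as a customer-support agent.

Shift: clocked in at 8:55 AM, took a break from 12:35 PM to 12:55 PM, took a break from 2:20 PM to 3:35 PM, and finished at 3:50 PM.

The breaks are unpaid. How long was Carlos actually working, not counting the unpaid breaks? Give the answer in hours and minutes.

5 h 20 min

Shift: 8:55 AM–3:50 PM = 6 h 55 min; less 95 min break → 5 h 20 min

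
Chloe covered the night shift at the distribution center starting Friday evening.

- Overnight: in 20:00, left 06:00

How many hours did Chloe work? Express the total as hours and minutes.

Overnight: 20:00 → midnight = 4 h 0 min; midnight → 06:00 = 6 h 0 min; span 10 h 0 min

10 h 0 min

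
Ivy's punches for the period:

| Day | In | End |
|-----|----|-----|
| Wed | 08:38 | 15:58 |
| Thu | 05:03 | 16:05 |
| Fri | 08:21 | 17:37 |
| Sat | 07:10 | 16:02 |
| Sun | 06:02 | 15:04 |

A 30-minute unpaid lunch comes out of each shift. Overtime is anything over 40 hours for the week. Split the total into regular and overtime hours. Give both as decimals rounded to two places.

Wed: 08:38–15:58 = 7 h 20 min; less 30 min break → 6 h 50 min
Thu: 05:03–16:05 = 11 h 2 min; less 30 min break → 10 h 32 min
Fri: 08:21–17:37 = 9 h 16 min; less 30 min break → 8 h 46 min
Sat: 07:10–16:02 = 8 h 52 min; less 30 min break → 8 h 22 min
Sun: 06:02–15:04 = 9 h 2 min; less 30 min break → 8 h 32 min
Total worked: 43 h 2 min = 43.03 h.
Threshold 40 h → overtime 3 h 2 min, regular 40 h 0 min.

Regular 40.00 hours, overtime 3.03 hours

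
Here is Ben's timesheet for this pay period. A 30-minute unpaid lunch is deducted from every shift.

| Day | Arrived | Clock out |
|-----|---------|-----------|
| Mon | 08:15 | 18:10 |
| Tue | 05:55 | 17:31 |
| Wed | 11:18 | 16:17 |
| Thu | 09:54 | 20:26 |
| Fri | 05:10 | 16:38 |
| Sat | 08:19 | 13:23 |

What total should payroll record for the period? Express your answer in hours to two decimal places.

50.57 hours

Mon: 08:15–18:10 = 9 h 55 min; less 30 min break → 9 h 25 min
Tue: 05:55–17:31 = 11 h 36 min; less 30 min break → 11 h 6 min
Wed: 11:18–16:17 = 4 h 59 min; less 30 min break → 4 h 29 min
Thu: 09:54–20:26 = 10 h 32 min; less 30 min break → 10 h 2 min
Fri: 05:10–16:38 = 11 h 28 min; less 30 min break → 10 h 58 min
Sat: 08:19–13:23 = 5 h 4 min; less 30 min break → 4 h 34 min
Total: 9 h 25 min + 11 h 6 min + 4 h 29 min + 10 h 2 min + 10 h 58 min + 4 h 34 min = 50 h 34 min.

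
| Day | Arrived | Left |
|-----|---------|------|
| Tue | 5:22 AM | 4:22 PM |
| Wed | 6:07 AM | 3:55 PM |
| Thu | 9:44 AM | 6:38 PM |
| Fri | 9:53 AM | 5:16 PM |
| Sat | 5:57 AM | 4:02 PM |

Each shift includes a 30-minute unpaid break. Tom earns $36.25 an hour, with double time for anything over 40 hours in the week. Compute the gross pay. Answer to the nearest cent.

$1788.33

Tue: 5:22 AM–4:22 PM = 11 h 0 min; less 30 min break → 10 h 30 min
Wed: 6:07 AM–3:55 PM = 9 h 48 min; less 30 min break → 9 h 18 min
Thu: 9:44 AM–6:38 PM = 8 h 54 min; less 30 min break → 8 h 24 min
Fri: 9:53 AM–5:16 PM = 7 h 23 min; less 30 min break → 6 h 53 min
Sat: 5:57 AM–4:02 PM = 10 h 5 min; less 30 min break → 9 h 35 min
Total worked: 44 h 40 min = 2680 min.
Regular 40 h 0 min = 2400 min at $36.25/h; overtime 4 h 40 min = 280 min at $72.50/h.
Pay = (2400 × $36.25 + 280 × $72.50) ÷ 60 = $1788.33.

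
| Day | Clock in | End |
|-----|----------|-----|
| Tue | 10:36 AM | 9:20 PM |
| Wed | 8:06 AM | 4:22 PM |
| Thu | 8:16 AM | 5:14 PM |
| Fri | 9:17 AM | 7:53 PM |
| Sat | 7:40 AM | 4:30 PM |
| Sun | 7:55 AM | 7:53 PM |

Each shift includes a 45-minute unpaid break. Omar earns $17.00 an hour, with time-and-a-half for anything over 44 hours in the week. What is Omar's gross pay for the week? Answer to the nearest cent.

Tue: 10:36 AM–9:20 PM = 10 h 44 min; less 45 min break → 9 h 59 min
Wed: 8:06 AM–4:22 PM = 8 h 16 min; less 45 min break → 7 h 31 min
Thu: 8:16 AM–5:14 PM = 8 h 58 min; less 45 min break → 8 h 13 min
Fri: 9:17 AM–7:53 PM = 10 h 36 min; less 45 min break → 9 h 51 min
Sat: 7:40 AM–4:30 PM = 8 h 50 min; less 45 min break → 8 h 5 min
Sun: 7:55 AM–7:53 PM = 11 h 58 min; less 45 min break → 11 h 13 min
Total worked: 54 h 52 min = 3292 min.
Regular 44 h 0 min = 2640 min at $17.00/h; overtime 10 h 52 min = 652 min at $25.50/h.
Pay = (2640 × $17.00 + 652 × $25.50) ÷ 60 = $1025.10.

$1025.10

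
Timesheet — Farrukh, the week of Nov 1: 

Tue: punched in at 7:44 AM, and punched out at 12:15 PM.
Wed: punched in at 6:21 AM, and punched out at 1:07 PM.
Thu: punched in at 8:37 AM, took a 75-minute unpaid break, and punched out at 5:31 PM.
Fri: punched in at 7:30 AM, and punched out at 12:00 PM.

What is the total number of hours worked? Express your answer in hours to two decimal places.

Tue: 7:44 AM–12:15 PM = 4 h 31 min
Wed: 6:21 AM–1:07 PM = 6 h 46 min
Thu: 8:37 AM–5:31 PM = 8 h 54 min; less 75 min break → 7 h 39 min
Fri: 7:30 AM–12:00 PM = 4 h 30 min
Total: 4 h 31 min + 6 h 46 min + 7 h 39 min + 4 h 30 min = 23 h 26 min.

23.43 hours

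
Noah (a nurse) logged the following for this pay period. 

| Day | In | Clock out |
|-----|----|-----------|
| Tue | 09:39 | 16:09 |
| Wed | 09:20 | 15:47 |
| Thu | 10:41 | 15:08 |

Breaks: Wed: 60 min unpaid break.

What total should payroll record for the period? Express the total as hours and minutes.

16 h 24 min

Tue: 09:39–16:09 = 6 h 30 min
Wed: 09:20–15:47 = 6 h 27 min; less 60 min break → 5 h 27 min
Thu: 10:41–15:08 = 4 h 27 min
Total: 6 h 30 min + 5 h 27 min + 4 h 27 min = 16 h 24 min.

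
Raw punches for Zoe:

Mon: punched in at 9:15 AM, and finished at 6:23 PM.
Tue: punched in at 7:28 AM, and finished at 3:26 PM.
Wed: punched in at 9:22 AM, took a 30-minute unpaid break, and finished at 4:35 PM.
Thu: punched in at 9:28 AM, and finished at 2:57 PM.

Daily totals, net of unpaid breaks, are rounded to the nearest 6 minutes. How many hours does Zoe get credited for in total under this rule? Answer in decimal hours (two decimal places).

29.30 hours

Mon: 9:15 AM–6:23 PM = 9 h 8 min → rounds to 9 h 6 min
Tue: 7:28 AM–3:26 PM = 7 h 58 min → rounds to 8 h 0 min
Wed: 9:22 AM–4:35 PM = 7 h 13 min − 30 min = 6 h 43 min → rounds to 6 h 42 min
Thu: 9:28 AM–2:57 PM = 5 h 29 min → rounds to 5 h 30 min
Total credited: 29 h 18 min.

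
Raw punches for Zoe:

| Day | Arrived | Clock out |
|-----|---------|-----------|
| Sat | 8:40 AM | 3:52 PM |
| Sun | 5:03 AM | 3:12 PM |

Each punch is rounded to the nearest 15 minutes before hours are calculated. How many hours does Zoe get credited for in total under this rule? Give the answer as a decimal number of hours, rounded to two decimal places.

17.25 hours

Sat: in 8:40 AM→8:45 AM, out 3:52 PM→3:45 PM; 7 h 0 min
Sun: in 5:03 AM→5:00 AM, out 3:12 PM→3:15 PM; 10 h 15 min
Total credited: 17 h 15 min.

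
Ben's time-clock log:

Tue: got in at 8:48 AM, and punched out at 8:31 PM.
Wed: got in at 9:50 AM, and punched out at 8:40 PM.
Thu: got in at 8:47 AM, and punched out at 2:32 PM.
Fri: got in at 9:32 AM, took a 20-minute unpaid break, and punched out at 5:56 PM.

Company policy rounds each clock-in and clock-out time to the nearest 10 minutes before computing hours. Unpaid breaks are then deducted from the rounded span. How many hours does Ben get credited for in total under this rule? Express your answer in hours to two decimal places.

36.33 hours

Tue: in 8:48 AM→8:50 AM, out 8:31 PM→8:30 PM; 11 h 40 min
Wed: in 9:50 AM→9:50 AM, out 8:40 PM→8:40 PM; 10 h 50 min
Thu: in 8:47 AM→8:50 AM, out 2:32 PM→2:30 PM; 5 h 40 min
Fri: in 9:32 AM→9:30 AM, out 5:56 PM→6:00 PM; 8 h 30 min − 20 min = 8 h 10 min
Total credited: 36 h 20 min.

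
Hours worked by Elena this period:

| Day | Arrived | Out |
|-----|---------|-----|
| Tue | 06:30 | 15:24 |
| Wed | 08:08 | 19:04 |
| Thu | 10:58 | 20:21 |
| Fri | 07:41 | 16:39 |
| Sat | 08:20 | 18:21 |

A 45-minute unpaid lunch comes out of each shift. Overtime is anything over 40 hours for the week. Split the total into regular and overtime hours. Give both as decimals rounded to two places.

Regular 40.00 hours, overtime 4.45 hours

Tue: 06:30–15:24 = 8 h 54 min; less 45 min break → 8 h 9 min
Wed: 08:08–19:04 = 10 h 56 min; less 45 min break → 10 h 11 min
Thu: 10:58–20:21 = 9 h 23 min; less 45 min break → 8 h 38 min
Fri: 07:41–16:39 = 8 h 58 min; less 45 min break → 8 h 13 min
Sat: 08:20–18:21 = 10 h 1 min; less 45 min break → 9 h 16 min
Total worked: 44 h 27 min = 44.45 h.
Threshold 40 h → overtime 4 h 27 min, regular 40 h 0 min.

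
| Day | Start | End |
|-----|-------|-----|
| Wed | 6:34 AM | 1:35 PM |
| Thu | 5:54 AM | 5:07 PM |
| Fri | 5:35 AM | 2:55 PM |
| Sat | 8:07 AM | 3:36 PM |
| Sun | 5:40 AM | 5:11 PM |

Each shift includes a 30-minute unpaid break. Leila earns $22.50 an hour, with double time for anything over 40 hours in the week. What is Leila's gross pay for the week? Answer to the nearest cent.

$1083.00

Wed: 6:34 AM–1:35 PM = 7 h 1 min; less 30 min break → 6 h 31 min
Thu: 5:54 AM–5:07 PM = 11 h 13 min; less 30 min break → 10 h 43 min
Fri: 5:35 AM–2:55 PM = 9 h 20 min; less 30 min break → 8 h 50 min
Sat: 8:07 AM–3:36 PM = 7 h 29 min; less 30 min break → 6 h 59 min
Sun: 5:40 AM–5:11 PM = 11 h 31 min; less 30 min break → 11 h 1 min
Total worked: 44 h 4 min = 2644 min.
Regular 40 h 0 min = 2400 min at $22.50/h; overtime 4 h 4 min = 244 min at $45.00/h.
Pay = (2400 × $22.50 + 244 × $45.00) ÷ 60 = $1083.00.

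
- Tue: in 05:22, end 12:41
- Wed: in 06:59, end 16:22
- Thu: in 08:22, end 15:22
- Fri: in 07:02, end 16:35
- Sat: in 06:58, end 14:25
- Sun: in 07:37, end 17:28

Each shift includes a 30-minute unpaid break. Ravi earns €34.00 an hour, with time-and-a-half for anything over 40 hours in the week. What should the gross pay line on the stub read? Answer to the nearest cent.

€1745.05

Tue: 05:22–12:41 = 7 h 19 min; less 30 min break → 6 h 49 min
Wed: 06:59–16:22 = 9 h 23 min; less 30 min break → 8 h 53 min
Thu: 08:22–15:22 = 7 h 0 min; less 30 min break → 6 h 30 min
Fri: 07:02–16:35 = 9 h 33 min; less 30 min break → 9 h 3 min
Sat: 06:58–14:25 = 7 h 27 min; less 30 min break → 6 h 57 min
Sun: 07:37–17:28 = 9 h 51 min; less 30 min break → 9 h 21 min
Total worked: 47 h 33 min = 2853 min.
Regular 40 h 0 min = 2400 min at €34.00/h; overtime 7 h 33 min = 453 min at €51.00/h.
Pay = (2400 × €34.00 + 453 × €51.00) ÷ 60 = €1745.05.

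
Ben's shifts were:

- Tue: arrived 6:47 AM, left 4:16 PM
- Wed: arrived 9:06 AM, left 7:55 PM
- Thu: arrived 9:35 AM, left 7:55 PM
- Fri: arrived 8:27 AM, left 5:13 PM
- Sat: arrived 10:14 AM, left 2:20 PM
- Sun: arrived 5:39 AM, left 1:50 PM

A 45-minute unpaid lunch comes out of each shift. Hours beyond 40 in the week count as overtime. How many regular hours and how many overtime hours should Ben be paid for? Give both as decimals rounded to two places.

Regular 40.00 hours, overtime 7.18 hours

Tue: 6:47 AM–4:16 PM = 9 h 29 min; less 45 min break → 8 h 44 min
Wed: 9:06 AM–7:55 PM = 10 h 49 min; less 45 min break → 10 h 4 min
Thu: 9:35 AM–7:55 PM = 10 h 20 min; less 45 min break → 9 h 35 min
Fri: 8:27 AM–5:13 PM = 8 h 46 min; less 45 min break → 8 h 1 min
Sat: 10:14 AM–2:20 PM = 4 h 6 min; less 45 min break → 3 h 21 min
Sun: 5:39 AM–1:50 PM = 8 h 11 min; less 45 min break → 7 h 26 min
Total worked: 47 h 11 min = 47.18 h.
Threshold 40 h → overtime 7 h 11 min, regular 40 h 0 min.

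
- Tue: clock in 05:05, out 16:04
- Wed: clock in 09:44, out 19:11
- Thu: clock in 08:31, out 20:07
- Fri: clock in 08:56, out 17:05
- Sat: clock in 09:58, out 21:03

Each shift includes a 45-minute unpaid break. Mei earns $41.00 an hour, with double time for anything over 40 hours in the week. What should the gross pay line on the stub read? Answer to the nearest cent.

$2256.37

Tue: 05:05–16:04 = 10 h 59 min; less 45 min break → 10 h 14 min
Wed: 09:44–19:11 = 9 h 27 min; less 45 min break → 8 h 42 min
Thu: 08:31–20:07 = 11 h 36 min; less 45 min break → 10 h 51 min
Fri: 08:56–17:05 = 8 h 9 min; less 45 min break → 7 h 24 min
Sat: 09:58–21:03 = 11 h 5 min; less 45 min break → 10 h 20 min
Total worked: 47 h 31 min = 2851 min.
Regular 40 h 0 min = 2400 min at $41.00/h; overtime 7 h 31 min = 451 min at $82.00/h.
Pay = (2400 × $41.00 + 451 × $82.00) ÷ 60 = $2256.37.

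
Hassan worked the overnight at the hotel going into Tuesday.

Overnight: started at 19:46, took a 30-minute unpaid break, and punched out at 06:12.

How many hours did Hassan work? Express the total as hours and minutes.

9 h 56 min

Overnight: 19:46 → midnight = 4 h 14 min; midnight → 06:12 = 6 h 12 min; span 10 h 26 min; less 30 min break → 9 h 56 min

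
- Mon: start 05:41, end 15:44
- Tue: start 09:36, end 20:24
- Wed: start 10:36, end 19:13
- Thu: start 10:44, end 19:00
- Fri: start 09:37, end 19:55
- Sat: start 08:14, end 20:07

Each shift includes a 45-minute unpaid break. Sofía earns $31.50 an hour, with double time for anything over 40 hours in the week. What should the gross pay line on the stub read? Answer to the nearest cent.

$2231.25

Mon: 05:41–15:44 = 10 h 3 min; less 45 min break → 9 h 18 min
Tue: 09:36–20:24 = 10 h 48 min; less 45 min break → 10 h 3 min
Wed: 10:36–19:13 = 8 h 37 min; less 45 min break → 7 h 52 min
Thu: 10:44–19:00 = 8 h 16 min; less 45 min break → 7 h 31 min
Fri: 09:37–19:55 = 10 h 18 min; less 45 min break → 9 h 33 min
Sat: 08:14–20:07 = 11 h 53 min; less 45 min break → 11 h 8 min
Total worked: 55 h 25 min = 3325 min.
Regular 40 h 0 min = 2400 min at $31.50/h; overtime 15 h 25 min = 925 min at $63.00/h.
Pay = (2400 × $31.50 + 925 × $63.00) ÷ 60 = $2231.25.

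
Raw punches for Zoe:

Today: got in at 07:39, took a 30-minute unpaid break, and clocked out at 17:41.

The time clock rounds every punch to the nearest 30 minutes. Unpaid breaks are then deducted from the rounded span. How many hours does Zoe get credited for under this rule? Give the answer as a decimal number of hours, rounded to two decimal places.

Today: in 07:39→07:30, out 17:41→17:30; 10 h 0 min − 30 min = 9 h 30 min

9.50 hours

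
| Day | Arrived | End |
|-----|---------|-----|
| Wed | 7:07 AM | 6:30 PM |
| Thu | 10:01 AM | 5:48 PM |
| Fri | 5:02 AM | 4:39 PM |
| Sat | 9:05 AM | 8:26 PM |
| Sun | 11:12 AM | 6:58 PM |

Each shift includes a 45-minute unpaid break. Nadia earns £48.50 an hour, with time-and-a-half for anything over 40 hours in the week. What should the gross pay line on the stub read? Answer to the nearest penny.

£2387.41

Wed: 7:07 AM–6:30 PM = 11 h 23 min; less 45 min break → 10 h 38 min
Thu: 10:01 AM–5:48 PM = 7 h 47 min; less 45 min break → 7 h 2 min
Fri: 5:02 AM–4:39 PM = 11 h 37 min; less 45 min break → 10 h 52 min
Sat: 9:05 AM–8:26 PM = 11 h 21 min; less 45 min break → 10 h 36 min
Sun: 11:12 AM–6:58 PM = 7 h 46 min; less 45 min break → 7 h 1 min
Total worked: 46 h 9 min = 2769 min.
Regular 40 h 0 min = 2400 min at £48.50/h; overtime 6 h 9 min = 369 min at £72.75/h.
Pay = (2400 × £48.50 + 369 × £72.75) ÷ 60 = £2387.41.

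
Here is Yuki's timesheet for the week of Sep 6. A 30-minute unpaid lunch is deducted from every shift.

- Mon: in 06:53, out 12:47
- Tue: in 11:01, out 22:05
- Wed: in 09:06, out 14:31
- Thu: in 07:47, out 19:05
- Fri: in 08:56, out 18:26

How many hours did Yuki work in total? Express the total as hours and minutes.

40 h 41 min

Mon: 06:53–12:47 = 5 h 54 min; less 30 min break → 5 h 24 min
Tue: 11:01–22:05 = 11 h 4 min; less 30 min break → 10 h 34 min
Wed: 09:06–14:31 = 5 h 25 min; less 30 min break → 4 h 55 min
Thu: 07:47–19:05 = 11 h 18 min; less 30 min break → 10 h 48 min
Fri: 08:56–18:26 = 9 h 30 min; less 30 min break → 9 h 0 min
Total: 5 h 24 min + 10 h 34 min + 4 h 55 min + 10 h 48 min + 9 h 0 min = 40 h 41 min.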